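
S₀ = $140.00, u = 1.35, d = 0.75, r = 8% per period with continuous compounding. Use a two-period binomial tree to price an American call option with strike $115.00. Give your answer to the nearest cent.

Risk-neutral probability p = (e^0.08 − 0.75)/(1.35 − 0.75) = 0.3333/0.6000 = 0.5555
Terminal stock prices: S_uu = 255.2, S_ud = 141.8, S_dd = 78.75
Terminal payoffs (S − K): max(140.2, 0) = 140.2, max(26.75, 0) = 26.75, max(-36.25, 0) = 0
Node u (S = 189): continuation = e^(−0.08)·[0.5555·140.1500 + 0.4445·26.7500] = 82.8416; exercise value = 74.0000 ≤ continuation, so V_u = 82.8416
Node d (S = 105): continuation = e^(−0.08)·[0.5555·26.7500 + 0.4445·0.0000] = 13.7166; exercise value = 0.0000 ≤ continuation, so V_d = 13.7166
Node 0 (S = 140): continuation = e^(−0.08)·[0.5555·82.8416 + 0.4445·13.7166] = 48.1074; exercise value = 25.0000 ≤ continuation, so V_0 = 48.1074

$48.11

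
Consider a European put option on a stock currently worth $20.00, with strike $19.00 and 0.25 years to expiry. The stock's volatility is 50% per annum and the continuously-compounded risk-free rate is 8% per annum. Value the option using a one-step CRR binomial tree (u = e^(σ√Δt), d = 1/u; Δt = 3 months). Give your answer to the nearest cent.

CRR parameters: u = e^(σ√Δt) = e^(0.5·√0.25) = 1.2840, d = 1/u = 0.7788
Per-period rate: rΔt = 0.08·0.25 = 0.02, so R = e^0.02 = 1.0202
Risk-neutral probability p = (e^0.02 − 0.7788)/(1.2840 − 0.7788) = 0.2414/0.5052 = 0.4778
Terminal stock prices: S_u = 25.68, S_d = 15.58
Terminal payoffs (K − S): max(-6.681, 0) = 0, max(3.424, 0) = 3.424
Node 0 (S = 20): V_0 = e^(−0.02)·[0.4778·0.0000 + 0.5222·3.4240] = 1.7526

$1.75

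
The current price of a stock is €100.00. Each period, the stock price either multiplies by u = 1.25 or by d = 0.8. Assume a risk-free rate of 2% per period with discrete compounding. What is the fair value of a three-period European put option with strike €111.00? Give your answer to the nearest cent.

Risk-neutral probability p = (1 + 0.02 − 0.8)/(1.25 − 0.8) = 0.2200/0.4500 = 0.4889
Terminal stock prices: S_uuu = 195.3, S_uud = 125, S_udd = 80, S_ddd = 51.2
Terminal payoffs (K − S): max(-84.31, 0) = 0, max(-14, 0) = 0, max(31, 0) = 31, max(59.8, 0) = 59.8
Node uu (S = 156.2): V_uu = 1/1.02·[0.4889·0.0000 + 0.5111·0.0000] = 0.0000
Node ud (S = 100): V_ud = 1/1.02·[0.4889·0.0000 + 0.5111·31.0000] = 15.5338
Node dd (S = 64): V_dd = 1/1.02·[0.4889·31.0000 + 0.5111·59.8000] = 44.8235
Node u (S = 125): V_u = 1/1.02·[0.4889·0.0000 + 0.5111·15.5338] = 7.7838
Node d (S = 80): V_d = 1/1.02·[0.4889·15.5338 + 0.5111·44.8235] = 29.9060
Node 0 (S = 100): V_0 = 1/1.02·[0.4889·7.7838 + 0.5111·29.9060] = 18.7164

€18.72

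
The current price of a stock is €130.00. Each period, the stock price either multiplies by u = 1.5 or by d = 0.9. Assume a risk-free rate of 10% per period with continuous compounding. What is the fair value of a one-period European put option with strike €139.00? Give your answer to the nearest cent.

Risk-neutral probability p = (e^0.1 − 0.9)/(1.5 − 0.9) = 0.2052/0.6000 = 0.3420
Terminal stock prices: S_u = 195, S_d = 117
Terminal payoffs (K − S): max(-56, 0) = 0, max(22, 0) = 22
Node 0 (S = 130): V_0 = e^(−0.1)·[0.3420·0.0000 + 0.6580·22.0000] = 13.0994

€13.10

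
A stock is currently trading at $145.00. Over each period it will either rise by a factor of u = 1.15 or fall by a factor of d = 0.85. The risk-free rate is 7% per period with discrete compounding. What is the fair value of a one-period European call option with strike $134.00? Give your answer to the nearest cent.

$22.45

Risk-neutral probability p = (1 + 0.07 − 0.85)/(1.15 − 0.85) = 0.2200/0.3000 = 0.7333
Terminal stock prices: S_u = 166.8, S_d = 123.2
Terminal payoffs (S − K): max(32.75, 0) = 32.75, max(-10.75, 0) = 0
Node 0 (S = 145): V_0 = 1/1.07·[0.7333·32.7500 + 0.2667·0.0000] = 22.4455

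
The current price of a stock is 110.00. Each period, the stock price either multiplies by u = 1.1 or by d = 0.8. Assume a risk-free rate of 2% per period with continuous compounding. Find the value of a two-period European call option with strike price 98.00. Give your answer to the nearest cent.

Risk-neutral probability p = (e^0.02 − 0.8)/(1.1 − 0.8) = 0.2202/0.3000 = 0.7340
Terminal stock prices: S_uu = 133.1, S_ud = 96.8, S_dd = 70.4
Terminal payoffs (S − K): max(35.1, 0) = 35.1, max(-1.2, 0) = 0, max(-27.6, 0) = 0
Node u (S = 121): V_u = e^(−0.02)·[0.7340·35.1000 + 0.2660·0.0000] = 25.2534
Node d (S = 88): V_d = e^(−0.02)·[0.7340·0.0000 + 0.2660·0.0000] = 0.0000
Node 0 (S = 110): V_0 = e^(−0.02)·[0.7340·25.2534 + 0.2660·0.0000] = 18.1691

18.17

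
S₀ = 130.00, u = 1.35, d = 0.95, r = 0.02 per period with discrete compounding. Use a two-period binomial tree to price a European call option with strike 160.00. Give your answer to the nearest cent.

4.13

Risk-neutral probability p = (1 + 0.02 − 0.95)/(1.35 − 0.95) = 0.0700/0.4000 = 0.1750
Terminal stock prices: S_uu = 236.9, S_ud = 166.7, S_dd = 117.3
Terminal payoffs (S − K): max(76.93, 0) = 76.93, max(6.725, 0) = 6.725, max(-42.67, 0) = 0
Node u (S = 175.5): V_u = 1/1.02·[0.1750·76.9250 + 0.8250·6.7250] = 18.6373
Node d (S = 123.5): V_d = 1/1.02·[0.1750·6.7250 + 0.8250·0.0000] = 1.1538
Node 0 (S = 130): V_0 = 1/1.02·[0.1750·18.6373 + 0.8250·1.1538] = 4.1308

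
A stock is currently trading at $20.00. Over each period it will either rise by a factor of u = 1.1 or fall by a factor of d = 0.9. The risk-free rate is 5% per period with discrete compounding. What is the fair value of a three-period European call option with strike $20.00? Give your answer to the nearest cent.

$3.06

Risk-neutral probability p = (1 + 0.05 − 0.9)/(1.1 − 0.9) = 0.1500/0.2000 = 0.7500
Terminal stock prices: S_uuu = 26.62, S_uud = 21.78, S_udd = 17.82, S_ddd = 14.58
Terminal payoffs (S − K): max(6.62, 0) = 6.62, max(1.78, 0) = 1.78, max(-2.18, 0) = 0, max(-5.42, 0) = 0
Node uu (S = 24.2): V_uu = 1/1.05·[0.7500·6.6200 + 0.2500·1.7800] = 5.1524
Node ud (S = 19.8): V_ud = 1/1.05·[0.7500·1.7800 + 0.2500·0.0000] = 1.2714
Node dd (S = 16.2): V_dd = 1/1.05·[0.7500·0.0000 + 0.2500·0.0000] = 0.0000
Node u (S = 22): V_u = 1/1.05·[0.7500·5.1524 + 0.2500·1.2714] = 3.9830
Node d (S = 18): V_d = 1/1.05·[0.7500·1.2714 + 0.2500·0.0000] = 0.9082
Node 0 (S = 20): V_0 = 1/1.05·[0.7500·3.9830 + 0.2500·0.9082] = 3.0612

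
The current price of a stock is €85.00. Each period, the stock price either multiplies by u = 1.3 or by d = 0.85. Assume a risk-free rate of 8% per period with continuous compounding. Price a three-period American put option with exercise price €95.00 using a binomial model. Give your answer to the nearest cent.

€11.55

Risk-neutral probability p = (e^0.08 − 0.85)/(1.3 − 0.85) = 0.2333/0.4500 = 0.5184
Terminal stock prices: S_uuu = 186.7, S_uud = 122.1, S_udd = 79.84, S_ddd = 52.2
Terminal payoffs (K − S): max(-91.75, 0) = 0, max(-27.1, 0) = 0, max(15.16, 0) = 15.16, max(42.8, 0) = 42.8
Node uu (S = 143.7): continuation = e^(−0.08)·[0.5184·0.0000 + 0.4816·0.0000] = 0.0000; exercise value = 0.0000 ≤ continuation, so V_uu = 0.0000
Node ud (S = 93.92): continuation = e^(−0.08)·[0.5184·0.0000 + 0.4816·15.1638] = 6.7412; exercise value = 1.0750 ≤ continuation, so V_ud = 6.7412
Node dd (S = 61.41): continuation = e^(−0.08)·[0.5184·15.1638 + 0.4816·42.7994] = 26.2836; exercise value = 33.5875 > continuation, so V_dd = 33.5875 (exercise)
Node u (S = 110.5): continuation = e^(−0.08)·[0.5184·0.0000 + 0.4816·6.7412] = 2.9968; exercise value = 0.0000 ≤ continuation, so V_u = 2.9968
Node d (S = 72.25): continuation = e^(−0.08)·[0.5184·6.7412 + 0.4816·33.5875] = 18.1576; exercise value = 22.7500 > continuation, so V_d = 22.7500 (exercise)
Node 0 (S = 85): continuation = e^(−0.08)·[0.5184·2.9968 + 0.4816·22.7500] = 11.5479; exercise value = 10.0000 ≤ continuation, so V_0 = 11.5479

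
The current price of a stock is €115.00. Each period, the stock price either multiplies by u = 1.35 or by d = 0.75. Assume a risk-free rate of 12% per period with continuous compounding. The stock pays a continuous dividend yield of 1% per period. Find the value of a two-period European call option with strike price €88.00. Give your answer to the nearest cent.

€46.28

Per-period risk-free factor R = e^0.12 = 1.1275; dividend-adjusted growth = e^(0.12−0.01) = 1.1163.
Risk-neutral probability p = (1.1163 − 0.75)/(1.35 − 0.75) = 0.3663/0.6000 = 0.6105
Terminal stock prices: S_uu = 209.6, S_ud = 116.4, S_dd = 64.69
Terminal payoffs (S − K): max(121.6, 0) = 121.6, max(28.44, 0) = 28.44, max(-23.31, 0) = 0
Node u (S = 155.2): V_u = e^(−0.12)·[0.6105·121.5875 + 0.3895·28.4375] = 75.6562
Node d (S = 86.25): V_d = e^(−0.12)·[0.6105·28.4375 + 0.3895·0.0000] = 15.3970
Node 0 (S = 115): V_0 = e^(−0.12)·[0.6105·75.6562 + 0.3895·15.3970] = 46.2822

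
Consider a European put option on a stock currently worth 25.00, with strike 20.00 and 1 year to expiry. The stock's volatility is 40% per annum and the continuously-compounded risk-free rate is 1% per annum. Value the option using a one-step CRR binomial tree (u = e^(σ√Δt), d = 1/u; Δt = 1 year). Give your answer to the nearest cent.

CRR parameters: u = e^(σ√Δt) = e^(0.4·√1) = 1.4918, d = 1/u = 0.6703
Per-period rate: rΔt = 0.01·1 = 0.01, so R = e^0.01 = 1.0101
Risk-neutral probability p = (e^0.01 − 0.6703)/(1.4918 − 0.6703) = 0.3397/0.8215 = 0.4135
Terminal stock prices: S_u = 37.3, S_d = 16.76
Terminal payoffs (K − S): max(-17.3, 0) = 0, max(3.242, 0) = 3.242
Node 0 (S = 25): V_0 = e^(−0.01)·[0.4135·0.0000 + 0.5865·3.2420] = 1.8824

1.88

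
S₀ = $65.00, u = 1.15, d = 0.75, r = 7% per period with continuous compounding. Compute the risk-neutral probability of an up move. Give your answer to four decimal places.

Risk-neutral probability p = (e^0.07 − 0.75)/(1.15 − 0.75) = 0.3225/0.4000 = 0.8063

p = 0.8063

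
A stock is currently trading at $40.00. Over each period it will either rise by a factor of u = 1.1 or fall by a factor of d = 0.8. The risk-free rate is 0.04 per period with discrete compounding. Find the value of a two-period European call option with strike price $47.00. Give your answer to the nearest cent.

Risk-neutral probability p = (1 + 0.04 − 0.8)/(1.1 − 0.8) = 0.2400/0.3000 = 0.8000
Terminal stock prices: S_uu = 48.4, S_ud = 35.2, S_dd = 25.6
Terminal payoffs (S − K): max(1.4, 0) = 1.4, max(-11.8, 0) = 0, max(-21.4, 0) = 0
Node u (S = 44): V_u = 1/1.04·[0.8000·1.4000 + 0.2000·0.0000] = 1.0769
Node d (S = 32): V_d = 1/1.04·[0.8000·0.0000 + 0.2000·0.0000] = 0.0000
Node 0 (S = 40): V_0 = 1/1.04·[0.8000·1.0769 + 0.2000·0.0000] = 0.8284

$0.83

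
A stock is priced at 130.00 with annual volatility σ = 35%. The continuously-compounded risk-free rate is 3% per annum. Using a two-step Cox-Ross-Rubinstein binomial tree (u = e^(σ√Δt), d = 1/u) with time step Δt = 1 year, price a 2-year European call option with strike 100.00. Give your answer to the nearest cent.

CRR parameters: u = e^(σ√Δt) = e^(0.35·√1) = 1.4191, d = 1/u = 0.7047
Per-period rate: rΔt = 0.03·1 = 0.03, so R = e^0.03 = 1.0305
Risk-neutral probability p = (e^0.03 − 0.7047)/(1.4191 − 0.7047) = 0.3258/0.7144 = 0.4560
Terminal stock prices: S_uu = 261.8, S_ud = 130, S_dd = 64.56
Terminal payoffs (S − K): max(161.8, 0) = 161.8, max(30, 0) = 30, max(-35.44, 0) = 0
Node u (S = 184.5): V_u = e^(−0.03)·[0.4560·161.7879 + 0.5440·30.0000] = 87.4342
Node d (S = 91.61): V_d = e^(−0.03)·[0.4560·30.0000 + 0.5440·0.0000] = 13.2761
Node 0 (S = 130): V_0 = e^(−0.03)·[0.4560·87.4342 + 0.5440·13.2761] = 45.7014

45.70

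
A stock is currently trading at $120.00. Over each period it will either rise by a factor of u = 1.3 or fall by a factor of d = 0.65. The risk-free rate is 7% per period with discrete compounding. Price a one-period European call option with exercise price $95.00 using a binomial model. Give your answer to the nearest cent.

$36.84

Risk-neutral probability p = (1 + 0.07 − 0.65)/(1.3 − 0.65) = 0.4200/0.6500 = 0.6462
Terminal stock prices: S_u = 156, S_d = 78
Terminal payoffs (S − K): max(61, 0) = 61, max(-17, 0) = 0
Node 0 (S = 120): V_0 = 1/1.07·[0.6462·61.0000 + 0.3538·0.0000] = 36.8368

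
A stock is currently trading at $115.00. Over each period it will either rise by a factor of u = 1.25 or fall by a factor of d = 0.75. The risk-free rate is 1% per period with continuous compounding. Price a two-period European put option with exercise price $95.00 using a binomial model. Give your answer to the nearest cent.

Risk-neutral probability p = (e^0.01 − 0.75)/(1.25 − 0.75) = 0.2601/0.5000 = 0.5201
Terminal stock prices: S_uu = 179.7, S_ud = 107.8, S_dd = 64.69
Terminal payoffs (K − S): max(-84.69, 0) = 0, max(-12.81, 0) = 0, max(30.31, 0) = 30.31
Node u (S = 143.8): V_u = e^(−0.01)·[0.5201·0.0000 + 0.4799·0.0000] = 0.0000
Node d (S = 86.25): V_d = e^(−0.01)·[0.5201·0.0000 + 0.4799·30.3125] = 14.4022
Node 0 (S = 115): V_0 = e^(−0.01)·[0.5201·0.0000 + 0.4799·14.4022] = 6.8428

$6.84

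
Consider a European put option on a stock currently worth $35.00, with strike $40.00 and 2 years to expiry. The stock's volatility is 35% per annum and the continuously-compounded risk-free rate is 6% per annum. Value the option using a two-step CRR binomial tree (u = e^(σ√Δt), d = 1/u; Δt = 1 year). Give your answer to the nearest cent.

$7.23

CRR parameters: u = e^(σ√Δt) = e^(0.35·√1) = 1.4191, d = 1/u = 0.7047
Per-period rate: rΔt = 0.06·1 = 0.06, so R = e^0.06 = 1.0618
Risk-neutral probability p = (e^0.06 − 0.7047)/(1.4191 − 0.7047) = 0.3571/0.7144 = 0.4999
Terminal stock prices: S_uu = 70.48, S_ud = 35, S_dd = 17.38
Terminal payoffs (K − S): max(-30.48, 0) = 0, max(5, 0) = 5, max(22.62, 0) = 22.62
Node u (S = 49.67): V_u = e^(−0.06)·[0.4999·0.0000 + 0.5001·5.0000] = 2.3547
Node d (S = 24.66): V_d = e^(−0.06)·[0.4999·5.0000 + 0.5001·22.6195] = 13.0065
Node 0 (S = 35): V_0 = e^(−0.06)·[0.4999·2.3547 + 0.5001·13.0065] = 7.2339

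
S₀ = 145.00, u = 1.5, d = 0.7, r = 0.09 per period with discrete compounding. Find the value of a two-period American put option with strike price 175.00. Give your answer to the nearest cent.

Risk-neutral probability p = (1 + 0.09 − 0.7)/(1.5 − 0.7) = 0.3900/0.8000 = 0.4875
Terminal stock prices: S_uu = 326.2, S_ud = 152.2, S_dd = 71.05
Terminal payoffs (K − S): max(-151.2, 0) = 0, max(22.75, 0) = 22.75, max(104, 0) = 104
Node u (S = 217.5): continuation = 1/1.09·[0.4875·0.0000 + 0.5125·22.7500] = 10.6967; exercise value = 0.0000 ≤ continuation, so V_u = 10.6967
Node d (S = 101.5): continuation = 1/1.09·[0.4875·22.7500 + 0.5125·103.9500] = 59.0505; exercise value = 73.5000 > continuation, so V_d = 73.5000 (exercise)
Node 0 (S = 145): continuation = 1/1.09·[0.4875·10.6967 + 0.5125·73.5000] = 39.3425; exercise value = 30.0000 ≤ continuation, so V_0 = 39.3425

39.34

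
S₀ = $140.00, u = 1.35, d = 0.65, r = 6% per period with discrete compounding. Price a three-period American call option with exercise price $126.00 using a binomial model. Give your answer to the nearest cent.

Risk-neutral probability p = (1 + 0.06 − 0.65)/(1.35 − 0.65) = 0.4100/0.7000 = 0.5857
Terminal stock prices: S_uuu = 344.5, S_uud = 165.8, S_udd = 79.85, S_ddd = 38.45
Terminal payoffs (S − K): max(218.5, 0) = 218.5, max(39.85, 0) = 39.85, max(-46.15, 0) = 0, max(-87.55, 0) = 0
Node uu (S = 255.2): continuation = 1/1.06·[0.5857·218.4525 + 0.4143·39.8475] = 136.2821; exercise value = 129.1500 ≤ continuation, so V_uu = 136.2821
Node ud (S = 122.9): continuation = 1/1.06·[0.5857·39.8475 + 0.4143·0.0000] = 22.0182; exercise value = 0.0000 ≤ continuation, so V_ud = 22.0182
Node dd (S = 59.15): continuation = 1/1.06·[0.5857·0.0000 + 0.4143·0.0000] = 0.0000; exercise value = 0.0000 ≤ continuation, so V_dd = 0.0000
Node u (S = 189): continuation = 1/1.06·[0.5857·136.2821 + 0.4143·22.0182] = 83.9096; exercise value = 63.0000 ≤ continuation, so V_u = 83.9096
Node d (S = 91): continuation = 1/1.06·[0.5857·22.0182 + 0.4143·0.0000] = 12.1664; exercise value = 0.0000 ≤ continuation, so V_d = 12.1664
Node 0 (S = 140): continuation = 1/1.06·[0.5857·83.9096 + 0.4143·12.1664] = 51.1202; exercise value = 14.0000 ≤ continuation, so V_0 = 51.1202

$51.12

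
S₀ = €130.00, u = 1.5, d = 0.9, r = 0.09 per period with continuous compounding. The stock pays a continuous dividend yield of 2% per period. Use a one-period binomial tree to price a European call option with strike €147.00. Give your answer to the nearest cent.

€12.61

Per-period risk-free factor R = e^0.09 = 1.0942; dividend-adjusted growth = e^(0.09−0.02) = 1.0725.
Risk-neutral probability p = (1.0725 − 0.9)/(1.5 − 0.9) = 0.1725/0.6000 = 0.2875
Terminal stock prices: S_u = 195, S_d = 117
Terminal payoffs (S − K): max(48, 0) = 48, max(-30, 0) = 0
Node 0 (S = 130): V_0 = e^(−0.09)·[0.2875·48.0000 + 0.7125·0.0000] = 12.6128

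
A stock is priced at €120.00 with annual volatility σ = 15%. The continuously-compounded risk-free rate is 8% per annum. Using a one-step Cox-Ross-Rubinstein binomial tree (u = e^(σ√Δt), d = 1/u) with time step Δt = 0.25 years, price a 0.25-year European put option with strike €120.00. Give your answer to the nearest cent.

€3.27

CRR parameters: u = e^(σ√Δt) = e^(0.15·√0.25) = 1.0779, d = 1/u = 0.9277
Per-period rate: rΔt = 0.08·0.25 = 0.02, so R = e^0.02 = 1.0202
Risk-neutral probability p = (e^0.02 − 0.9277)/(1.0779 − 0.9277) = 0.0925/0.1501 = 0.6158
Terminal stock prices: S_u = 129.3, S_d = 111.3
Terminal payoffs (K − S): max(-9.346, 0) = 0, max(8.671, 0) = 8.671
Node 0 (S = 120): V_0 = e^(−0.02)·[0.6158·0.0000 + 0.3842·8.6708] = 3.2653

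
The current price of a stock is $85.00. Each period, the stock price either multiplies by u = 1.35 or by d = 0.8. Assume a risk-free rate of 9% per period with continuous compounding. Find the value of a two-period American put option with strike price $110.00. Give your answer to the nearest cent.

Risk-neutral probability p = (e^0.09 − 0.8)/(1.35 − 0.8) = 0.2942/0.5500 = 0.5349
Terminal stock prices: S_uu = 154.9, S_ud = 91.8, S_dd = 54.4
Terminal payoffs (K − S): max(-44.91, 0) = 0, max(18.2, 0) = 18.2, max(55.6, 0) = 55.6
Node u (S = 114.8): continuation = e^(−0.09)·[0.5349·0.0000 + 0.4651·18.2000] = 7.7369; exercise value = 0.0000 ≤ continuation, so V_u = 7.7369
Node d (S = 68): continuation = e^(−0.09)·[0.5349·18.2000 + 0.4651·55.6000] = 32.5324; exercise value = 42.0000 > continuation, so V_d = 42.0000 (exercise)
Node 0 (S = 85): continuation = e^(−0.09)·[0.5349·7.7369 + 0.4651·42.0000] = 21.6364; exercise value = 25.0000 > continuation, so V_0 = 25.0000 (exercise)

$25.00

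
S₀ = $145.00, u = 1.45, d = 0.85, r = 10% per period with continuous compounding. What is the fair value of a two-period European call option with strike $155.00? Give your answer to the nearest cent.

$31.68

Risk-neutral probability p = (e^0.1 − 0.85)/(1.45 − 0.85) = 0.2552/0.6000 = 0.4253
Terminal stock prices: S_uu = 304.9, S_ud = 178.7, S_dd = 104.8
Terminal payoffs (S − K): max(149.9, 0) = 149.9, max(23.71, 0) = 23.71, max(-50.24, 0) = 0
Node u (S = 210.2): V_u = e^(−0.1)·[0.4253·149.8625 + 0.5747·23.7125] = 70.0002
Node d (S = 123.2): V_d = e^(−0.1)·[0.4253·23.7125 + 0.5747·0.0000] = 9.1249
Node 0 (S = 145): V_0 = e^(−0.1)·[0.4253·70.0002 + 0.5747·9.1249] = 31.6822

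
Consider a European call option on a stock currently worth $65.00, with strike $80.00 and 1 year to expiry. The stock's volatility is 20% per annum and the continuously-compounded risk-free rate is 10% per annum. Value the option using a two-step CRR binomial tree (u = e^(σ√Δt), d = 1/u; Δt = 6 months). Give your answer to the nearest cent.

$2.35

CRR parameters: u = e^(σ√Δt) = e^(0.2·√0.5) = 1.1519, d = 1/u = 0.8681
Per-period rate: rΔt = 0.1·0.5 = 0.05, so R = e^0.05 = 1.0513
Risk-neutral probability p = (e^0.05 − 0.8681)/(1.1519 − 0.8681) = 0.1831/0.2838 = 0.6454
Terminal stock prices: S_uu = 86.25, S_ud = 65, S_dd = 48.99
Terminal payoffs (S − K): max(6.248, 0) = 6.248, max(-15, 0) = 0, max(-31.01, 0) = 0
Node u (S = 74.87): V_u = e^(−0.05)·[0.6454·6.2483 + 0.3546·0.0000] = 3.8358
Node d (S = 56.43): V_d = e^(−0.05)·[0.6454·0.0000 + 0.3546·0.0000] = 0.0000
Node 0 (S = 65): V_0 = e^(−0.05)·[0.6454·3.8358 + 0.3546·0.0000] = 2.3548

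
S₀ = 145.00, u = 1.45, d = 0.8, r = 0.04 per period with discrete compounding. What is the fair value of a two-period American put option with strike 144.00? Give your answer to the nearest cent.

18.83

Risk-neutral probability p = (1 + 0.04 − 0.8)/(1.45 − 0.8) = 0.2400/0.6500 = 0.3692
Terminal stock prices: S_uu = 304.9, S_ud = 168.2, S_dd = 92.8
Terminal payoffs (K − S): max(-160.9, 0) = 0, max(-24.2, 0) = 0, max(51.2, 0) = 51.2
Node u (S = 210.2): continuation = 1/1.04·[0.3692·0.0000 + 0.6308·0.0000] = 0.0000; exercise value = 0.0000 ≤ continuation, so V_u = 0.0000
Node d (S = 116): continuation = 1/1.04·[0.3692·0.0000 + 0.6308·51.2000] = 31.0533; exercise value = 28.0000 ≤ continuation, so V_d = 31.0533
Node 0 (S = 145): continuation = 1/1.04·[0.3692·0.0000 + 0.6308·31.0533] = 18.8341; exercise value = 0.0000 ≤ continuation, so V_0 = 18.8341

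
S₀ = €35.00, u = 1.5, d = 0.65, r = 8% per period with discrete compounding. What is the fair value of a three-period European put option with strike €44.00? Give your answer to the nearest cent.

€9.71

Risk-neutral probability p = (1 + 0.08 − 0.65)/(1.5 − 0.65) = 0.4300/0.8500 = 0.5059
Terminal stock prices: S_uuu = 118.1, S_uud = 51.19, S_udd = 22.18, S_ddd = 9.612
Terminal payoffs (K − S): max(-74.12, 0) = 0, max(-7.188, 0) = 0, max(21.82, 0) = 21.82, max(34.39, 0) = 34.39
Node uu (S = 78.75): V_uu = 1/1.08·[0.5059·0.0000 + 0.4941·0.0000] = 0.0000
Node ud (S = 34.12): V_ud = 1/1.08·[0.5059·0.0000 + 0.4941·21.8187] = 9.9824
Node dd (S = 14.79): V_dd = 1/1.08·[0.5059·21.8187 + 0.4941·34.3881] = 25.9532
Node u (S = 52.5): V_u = 1/1.08·[0.5059·0.0000 + 0.4941·9.9824] = 4.5671
Node d (S = 22.75): V_d = 1/1.08·[0.5059·9.9824 + 0.4941·25.9532] = 16.5499
Node 0 (S = 35): V_0 = 1/1.08·[0.5059·4.5671 + 0.4941·16.5499] = 9.7111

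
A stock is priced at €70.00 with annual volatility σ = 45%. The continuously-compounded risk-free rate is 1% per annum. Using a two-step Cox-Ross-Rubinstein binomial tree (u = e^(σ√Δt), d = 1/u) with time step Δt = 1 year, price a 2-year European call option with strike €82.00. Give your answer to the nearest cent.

CRR parameters: u = e^(σ√Δt) = e^(0.45·√1) = 1.5683, d = 1/u = 0.6376
Per-period rate: rΔt = 0.01·1 = 0.01, so R = e^0.01 = 1.0101
Risk-neutral probability p = (e^0.01 − 0.6376)/(1.5683 − 0.6376) = 0.3724/0.9307 = 0.4002
Terminal stock prices: S_uu = 172.2, S_ud = 70, S_dd = 28.46
Terminal payoffs (S − K): max(90.17, 0) = 90.17, max(-12, 0) = 0, max(-53.54, 0) = 0
Node u (S = 109.8): V_u = e^(−0.01)·[0.4002·90.1722 + 0.5998·0.0000] = 35.7242
Node d (S = 44.63): V_d = e^(−0.01)·[0.4002·0.0000 + 0.5998·0.0000] = 0.0000
Node 0 (S = 70): V_0 = e^(−0.01)·[0.4002·35.7242 + 0.5998·0.0000] = 14.1531

€14.15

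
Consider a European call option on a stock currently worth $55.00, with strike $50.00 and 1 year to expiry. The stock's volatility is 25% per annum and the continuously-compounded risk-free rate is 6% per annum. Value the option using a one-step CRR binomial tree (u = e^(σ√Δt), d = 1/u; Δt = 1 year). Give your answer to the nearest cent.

CRR parameters: u = e^(σ√Δt) = e^(0.25·√1) = 1.2840, d = 1/u = 0.7788
Per-period rate: rΔt = 0.06·1 = 0.06, so R = e^0.06 = 1.0618
Risk-neutral probability p = (e^0.06 − 0.7788)/(1.2840 − 0.7788) = 0.2830/0.5052 = 0.5602
Terminal stock prices: S_u = 70.62, S_d = 42.83
Terminal payoffs (S − K): max(20.62, 0) = 20.62, max(-7.166, 0) = 0
Node 0 (S = 55): V_0 = e^(−0.06)·[0.5602·20.6214 + 0.4398·0.0000] = 10.8797

$10.88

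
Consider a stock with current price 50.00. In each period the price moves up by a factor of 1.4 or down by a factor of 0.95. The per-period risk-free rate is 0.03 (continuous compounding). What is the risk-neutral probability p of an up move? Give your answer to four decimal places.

Risk-neutral probability p = (e^0.03 − 0.95)/(1.4 − 0.95) = 0.0805/0.4500 = 0.1788

p = 0.1788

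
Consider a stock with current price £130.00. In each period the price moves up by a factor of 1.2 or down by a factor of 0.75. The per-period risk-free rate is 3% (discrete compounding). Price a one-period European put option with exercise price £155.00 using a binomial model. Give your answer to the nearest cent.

£21.09

Risk-neutral probability p = (1 + 0.03 − 0.75)/(1.2 − 0.75) = 0.2800/0.4500 = 0.6222
Terminal stock prices: S_u = 156, S_d = 97.5
Terminal payoffs (K − S): max(-1, 0) = 0, max(57.5, 0) = 57.5
Node 0 (S = 130): V_0 = 1/1.03·[0.6222·0.0000 + 0.3778·57.5000] = 21.0895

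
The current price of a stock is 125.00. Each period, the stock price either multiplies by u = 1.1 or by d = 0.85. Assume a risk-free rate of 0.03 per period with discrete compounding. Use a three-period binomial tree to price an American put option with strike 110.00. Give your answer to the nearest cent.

2.56

Risk-neutral probability p = (1 + 0.03 − 0.85)/(1.1 − 0.85) = 0.1800/0.2500 = 0.7200
Terminal stock prices: S_uuu = 166.4, S_uud = 128.6, S_udd = 99.34, S_ddd = 76.77
Terminal payoffs (K − S): max(-56.38, 0) = 0, max(-18.56, 0) = 0, max(10.66, 0) = 10.66, max(33.23, 0) = 33.23
Node uu (S = 151.3): continuation = 1/1.03·[0.7200·0.0000 + 0.2800·0.0000] = 0.0000; exercise value = 0.0000 ≤ continuation, so V_uu = 0.0000
Node ud (S = 116.9): continuation = 1/1.03·[0.7200·0.0000 + 0.2800·10.6563] = 2.8968; exercise value = 0.0000 ≤ continuation, so V_ud = 2.8968
Node dd (S = 90.31): continuation = 1/1.03·[0.7200·10.6563 + 0.2800·33.2344] = 16.4836; exercise value = 19.6875 > continuation, so V_dd = 19.6875 (exercise)
Node u (S = 137.5): continuation = 1/1.03·[0.7200·0.0000 + 0.2800·2.8968] = 0.7875; exercise value = 0.0000 ≤ continuation, so V_u = 0.7875
Node d (S = 106.2): continuation = 1/1.03·[0.7200·2.8968 + 0.2800·19.6875] = 7.3769; exercise value = 3.7500 ≤ continuation, so V_d = 7.3769
Node 0 (S = 125): continuation = 1/1.03·[0.7200·0.7875 + 0.2800·7.3769] = 2.5559; exercise value = 0.0000 ≤ continuation, so V_0 = 2.5559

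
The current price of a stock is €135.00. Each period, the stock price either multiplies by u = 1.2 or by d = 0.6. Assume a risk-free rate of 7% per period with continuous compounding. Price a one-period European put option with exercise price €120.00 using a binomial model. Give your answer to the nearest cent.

Risk-neutral probability p = (e^0.07 − 0.6)/(1.2 − 0.6) = 0.4725/0.6000 = 0.7875
Terminal stock prices: S_u = 162, S_d = 81
Terminal payoffs (K − S): max(-42, 0) = 0, max(39, 0) = 39
Node 0 (S = 135): V_0 = e^(−0.07)·[0.7875·0.0000 + 0.2125·39.0000] = 7.7267

€7.73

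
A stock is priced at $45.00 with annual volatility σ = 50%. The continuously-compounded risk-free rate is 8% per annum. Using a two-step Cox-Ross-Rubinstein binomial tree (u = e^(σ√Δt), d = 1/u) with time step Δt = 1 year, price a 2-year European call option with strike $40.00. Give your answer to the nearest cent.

CRR parameters: u = e^(σ√Δt) = e^(0.5·√1) = 1.6487, d = 1/u = 0.6065
Per-period rate: rΔt = 0.08·1 = 0.08, so R = e^0.08 = 1.0833
Risk-neutral probability p = (e^0.08 − 0.6065)/(1.6487 − 0.6065) = 0.4768/1.0422 = 0.4575
Terminal stock prices: S_uu = 122.3, S_ud = 45, S_dd = 16.55
Terminal payoffs (S − K): max(82.32, 0) = 82.32, max(5, 0) = 5, max(-23.45, 0) = 0
Node u (S = 74.19): V_u = e^(−0.08)·[0.4575·82.3227 + 0.5425·5.0000] = 37.2678
Node d (S = 27.29): V_d = e^(−0.08)·[0.4575·5.0000 + 0.5425·0.0000] = 2.1114
Node 0 (S = 45): V_0 = e^(−0.08)·[0.4575·37.2678 + 0.5425·2.1114] = 16.7951

$16.80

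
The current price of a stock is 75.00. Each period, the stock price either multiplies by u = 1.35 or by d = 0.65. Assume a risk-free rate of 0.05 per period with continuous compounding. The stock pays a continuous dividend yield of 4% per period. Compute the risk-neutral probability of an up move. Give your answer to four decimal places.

p = 0.5144

Per-period risk-free factor R = e^0.05 = 1.0513; dividend-adjusted growth = e^(0.05−0.04) = 1.0101.
Risk-neutral probability p = (1.0101 − 0.65)/(1.35 − 0.65) = 0.3601/0.7000 = 0.5144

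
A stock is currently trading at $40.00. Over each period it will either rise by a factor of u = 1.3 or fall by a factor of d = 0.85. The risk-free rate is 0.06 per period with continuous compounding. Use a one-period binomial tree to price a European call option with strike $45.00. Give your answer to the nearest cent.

$3.10

Risk-neutral probability p = (e^0.06 − 0.85)/(1.3 − 0.85) = 0.2118/0.4500 = 0.4707
Terminal stock prices: S_u = 52, S_d = 34
Terminal payoffs (S − K): max(7, 0) = 7, max(-11, 0) = 0
Node 0 (S = 40): V_0 = e^(−0.06)·[0.4707·7.0000 + 0.5293·0.0000] = 3.1033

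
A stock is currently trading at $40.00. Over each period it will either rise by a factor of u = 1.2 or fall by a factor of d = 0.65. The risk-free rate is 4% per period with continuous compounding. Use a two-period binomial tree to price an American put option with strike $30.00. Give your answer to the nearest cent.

Risk-neutral probability p = (e^0.04 − 0.65)/(1.2 − 0.65) = 0.3908/0.5500 = 0.7106
Terminal stock prices: S_uu = 57.6, S_ud = 31.2, S_dd = 16.9
Terminal payoffs (K − S): max(-27.6, 0) = 0, max(-1.2, 0) = 0, max(13.1, 0) = 13.1
Node u (S = 48): continuation = e^(−0.04)·[0.7106·0.0000 + 0.2894·0.0000] = 0.0000; exercise value = 0.0000 ≤ continuation, so V_u = 0.0000
Node d (S = 26): continuation = e^(−0.04)·[0.7106·0.0000 + 0.2894·13.1000] = 3.6429; exercise value = 4.0000 > continuation, so V_d = 4.0000 (exercise)
Node 0 (S = 40): continuation = e^(−0.04)·[0.7106·0.0000 + 0.2894·4.0000] = 1.1123; exercise value = 0.0000 ≤ continuation, so V_0 = 1.1123

$1.11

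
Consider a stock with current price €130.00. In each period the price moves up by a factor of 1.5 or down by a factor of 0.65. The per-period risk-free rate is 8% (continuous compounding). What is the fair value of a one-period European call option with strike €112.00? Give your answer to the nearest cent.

€39.06

Risk-neutral probability p = (e^0.08 − 0.65)/(1.5 − 0.65) = 0.4333/0.8500 = 0.5097
Terminal stock prices: S_u = 195, S_d = 84.5
Terminal payoffs (S − K): max(83, 0) = 83, max(-27.5, 0) = 0
Node 0 (S = 130): V_0 = e^(−0.08)·[0.5097·83.0000 + 0.4903·0.0000] = 39.0563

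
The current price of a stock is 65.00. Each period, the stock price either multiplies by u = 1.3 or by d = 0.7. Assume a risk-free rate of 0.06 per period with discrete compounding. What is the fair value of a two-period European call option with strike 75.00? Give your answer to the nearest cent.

11.17

Risk-neutral probability p = (1 + 0.06 − 0.7)/(1.3 − 0.7) = 0.3600/0.6000 = 0.6000
Terminal stock prices: S_uu = 109.9, S_ud = 59.15, S_dd = 31.85
Terminal payoffs (S − K): max(34.85, 0) = 34.85, max(-15.85, 0) = 0, max(-43.15, 0) = 0
Node u (S = 84.5): V_u = 1/1.06·[0.6000·34.8500 + 0.4000·0.0000] = 19.7264
Node d (S = 45.5): V_d = 1/1.06·[0.6000·0.0000 + 0.4000·0.0000] = 0.0000
Node 0 (S = 65): V_0 = 1/1.06·[0.6000·19.7264 + 0.4000·0.0000] = 11.1659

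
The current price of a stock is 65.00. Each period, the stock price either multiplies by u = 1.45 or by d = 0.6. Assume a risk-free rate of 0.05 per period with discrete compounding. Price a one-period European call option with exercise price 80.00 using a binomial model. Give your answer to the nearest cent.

7.18

Risk-neutral probability p = (1 + 0.05 − 0.6)/(1.45 − 0.6) = 0.4500/0.8500 = 0.5294
Terminal stock prices: S_u = 94.25, S_d = 39
Terminal payoffs (S − K): max(14.25, 0) = 14.25, max(-41, 0) = 0
Node 0 (S = 65): V_0 = 1/1.05·[0.5294·14.2500 + 0.4706·0.0000] = 7.1849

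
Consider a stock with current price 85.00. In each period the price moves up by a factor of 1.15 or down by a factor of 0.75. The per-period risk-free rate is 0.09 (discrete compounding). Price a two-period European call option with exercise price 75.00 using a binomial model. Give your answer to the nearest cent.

Risk-neutral probability p = (1 + 0.09 − 0.75)/(1.15 − 0.75) = 0.3400/0.4000 = 0.8500
Terminal stock prices: S_uu = 112.4, S_ud = 73.31, S_dd = 47.81
Terminal payoffs (S − K): max(37.41, 0) = 37.41, max(-1.688, 0) = 0, max(-27.19, 0) = 0
Node u (S = 97.75): V_u = 1/1.09·[0.8500·37.4125 + 0.1500·0.0000] = 29.1749
Node d (S = 63.75): V_d = 1/1.09·[0.8500·0.0000 + 0.1500·0.0000] = 0.0000
Node 0 (S = 85): V_0 = 1/1.09·[0.8500·29.1749 + 0.1500·0.0000] = 22.7511

22.75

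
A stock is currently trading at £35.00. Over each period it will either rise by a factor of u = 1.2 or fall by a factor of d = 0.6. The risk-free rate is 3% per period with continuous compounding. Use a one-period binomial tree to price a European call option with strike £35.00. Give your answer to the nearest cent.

£4.87

Risk-neutral probability p = (e^0.03 − 0.6)/(1.2 − 0.6) = 0.4305/0.6000 = 0.7174
Terminal stock prices: S_u = 42, S_d = 21
Terminal payoffs (S − K): max(7, 0) = 7, max(-14, 0) = 0
Node 0 (S = 35): V_0 = e^(−0.03)·[0.7174·7.0000 + 0.2826·0.0000] = 4.8735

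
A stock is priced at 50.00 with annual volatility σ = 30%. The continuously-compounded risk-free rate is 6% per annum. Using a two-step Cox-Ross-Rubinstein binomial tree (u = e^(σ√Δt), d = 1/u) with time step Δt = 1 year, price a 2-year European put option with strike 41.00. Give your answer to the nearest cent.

2.69

CRR parameters: u = e^(σ√Δt) = e^(0.3·√1) = 1.3499, d = 1/u = 0.7408
Per-period rate: rΔt = 0.06·1 = 0.06, so R = e^0.06 = 1.0618
Risk-neutral probability p = (e^0.06 − 0.7408)/(1.3499 − 0.7408) = 0.3210/0.6090 = 0.5271
Terminal stock prices: S_uu = 91.11, S_ud = 50, S_dd = 27.44
Terminal payoffs (K − S): max(-50.11, 0) = 0, max(-9, 0) = 0, max(13.56, 0) = 13.56
Node u (S = 67.49): V_u = e^(−0.06)·[0.5271·0.0000 + 0.4729·0.0000] = 0.0000
Node d (S = 37.04): V_d = e^(−0.06)·[0.5271·0.0000 + 0.4729·13.5594] = 6.0390
Node 0 (S = 50): V_0 = e^(−0.06)·[0.5271·0.0000 + 0.4729·6.0390] = 2.6896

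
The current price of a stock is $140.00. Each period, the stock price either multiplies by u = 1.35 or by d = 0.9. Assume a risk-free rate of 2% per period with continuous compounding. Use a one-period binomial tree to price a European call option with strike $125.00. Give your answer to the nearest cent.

Risk-neutral probability p = (e^0.02 − 0.9)/(1.35 − 0.9) = 0.1202/0.4500 = 0.2671
Terminal stock prices: S_u = 189, S_d = 126
Terminal payoffs (S − K): max(64, 0) = 64, max(1, 0) = 1
Node 0 (S = 140): V_0 = e^(−0.02)·[0.2671·64.0000 + 0.7329·1.0000] = 17.4752

$17.48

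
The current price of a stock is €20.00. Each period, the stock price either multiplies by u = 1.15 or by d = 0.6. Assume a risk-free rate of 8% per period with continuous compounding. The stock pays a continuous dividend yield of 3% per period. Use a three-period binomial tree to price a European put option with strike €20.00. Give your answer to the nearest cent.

Per-period risk-free factor R = e^0.08 = 1.0833; dividend-adjusted growth = e^(0.08−0.03) = 1.0513.
Risk-neutral probability p = (1.0513 − 0.6)/(1.15 − 0.6) = 0.4513/0.5500 = 0.8205
Terminal stock prices: S_uuu = 30.42, S_uud = 15.87, S_udd = 8.28, S_ddd = 4.32
Terminal payoffs (K − S): max(-10.42, 0) = 0, max(4.13, 0) = 4.13, max(11.72, 0) = 11.72, max(15.68, 0) = 15.68
Node uu (S = 26.45): V_uu = e^(−0.08)·[0.8205·0.0000 + 0.1795·4.1300] = 0.6844
Node ud (S = 13.8): V_ud = e^(−0.08)·[0.8205·4.1300 + 0.1795·11.7200] = 5.0702
Node dd (S = 7.2): V_dd = e^(−0.08)·[0.8205·11.7200 + 0.1795·15.6800] = 11.4751
Node u (S = 23): V_u = e^(−0.08)·[0.8205·0.6844 + 0.1795·5.0702] = 1.3585
Node d (S = 12): V_d = e^(−0.08)·[0.8205·5.0702 + 0.1795·11.4751] = 5.7417
Node 0 (S = 20): V_0 = e^(−0.08)·[0.8205·1.3585 + 0.1795·5.7417] = 1.9804

€1.98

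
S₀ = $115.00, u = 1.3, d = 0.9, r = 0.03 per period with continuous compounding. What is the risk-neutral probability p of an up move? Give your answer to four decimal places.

Risk-neutral probability p = (e^0.03 − 0.9)/(1.3 − 0.9) = 0.1305/0.4000 = 0.3261

p = 0.3261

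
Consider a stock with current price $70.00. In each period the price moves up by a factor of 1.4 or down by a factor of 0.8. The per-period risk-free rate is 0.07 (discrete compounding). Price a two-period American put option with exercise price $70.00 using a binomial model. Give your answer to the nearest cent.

$7.20

Risk-neutral probability p = (1 + 0.07 − 0.8)/(1.4 − 0.8) = 0.2700/0.6000 = 0.4500
Terminal stock prices: S_uu = 137.2, S_ud = 78.4, S_dd = 44.8
Terminal payoffs (K − S): max(-67.2, 0) = 0, max(-8.4, 0) = 0, max(25.2, 0) = 25.2
Node u (S = 98): continuation = 1/1.07·[0.4500·0.0000 + 0.5500·0.0000] = 0.0000; exercise value = 0.0000 ≤ continuation, so V_u = 0.0000
Node d (S = 56): continuation = 1/1.07·[0.4500·0.0000 + 0.5500·25.2000] = 12.9533; exercise value = 14.0000 > continuation, so V_d = 14.0000 (exercise)
Node 0 (S = 70): continuation = 1/1.07·[0.4500·0.0000 + 0.5500·14.0000] = 7.1963; exercise value = 0.0000 ≤ continuation, so V_0 = 7.1963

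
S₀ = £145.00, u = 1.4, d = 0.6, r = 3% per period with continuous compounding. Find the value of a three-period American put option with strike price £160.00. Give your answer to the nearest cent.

Risk-neutral probability p = (e^0.03 − 0.6)/(1.4 − 0.6) = 0.4305/0.8000 = 0.5381
Terminal stock prices: S_uuu = 397.9, S_uud = 170.5, S_udd = 73.08, S_ddd = 31.32
Terminal payoffs (K − S): max(-237.9, 0) = 0, max(-10.52, 0) = 0, max(86.92, 0) = 86.92, max(128.7, 0) = 128.7
Node uu (S = 284.2): continuation = e^(−0.03)·[0.5381·0.0000 + 0.4619·0.0000] = 0.0000; exercise value = 0.0000 ≤ continuation, so V_uu = 0.0000
Node ud (S = 121.8): continuation = e^(−0.03)·[0.5381·0.0000 + 0.4619·86.9200] = 38.9645; exercise value = 38.2000 ≤ continuation, so V_ud = 38.9645
Node dd (S = 52.2): continuation = e^(−0.03)·[0.5381·86.9200 + 0.4619·128.6800] = 103.0713; exercise value = 107.8000 > continuation, so V_dd = 107.8000 (exercise)
Node u (S = 203): continuation = e^(−0.03)·[0.5381·0.0000 + 0.4619·38.9645] = 17.4670; exercise value = 0.0000 ≤ continuation, so V_u = 17.4670
Node d (S = 87): continuation = e^(−0.03)·[0.5381·38.9645 + 0.4619·107.8000] = 68.6705; exercise value = 73.0000 > continuation, so V_d = 73.0000 (exercise)
Node 0 (S = 145): continuation = e^(−0.03)·[0.5381·17.4670 + 0.4619·73.0000] = 41.8451; exercise value = 15.0000 ≤ continuation, so V_0 = 41.8451

£41.85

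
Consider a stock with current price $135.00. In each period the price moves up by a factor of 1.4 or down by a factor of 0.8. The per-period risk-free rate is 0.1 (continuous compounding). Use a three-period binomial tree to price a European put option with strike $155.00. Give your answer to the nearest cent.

$16.84

Risk-neutral probability p = (e^0.1 − 0.8)/(1.4 − 0.8) = 0.3052/0.6000 = 0.5086
Terminal stock prices: S_uuu = 370.4, S_uud = 211.7, S_udd = 121, S_ddd = 69.12
Terminal payoffs (K − S): max(-215.4, 0) = 0, max(-56.68, 0) = 0, max(34.04, 0) = 34.04, max(85.88, 0) = 85.88
Node uu (S = 264.6): V_uu = e^(−0.1)·[0.5086·0.0000 + 0.4914·0.0000] = 0.0000
Node ud (S = 151.2): V_ud = e^(−0.1)·[0.5086·0.0000 + 0.4914·34.0400] = 15.1349
Node dd (S = 86.4): V_dd = e^(−0.1)·[0.5086·34.0400 + 0.4914·85.8800] = 53.8498
Node u (S = 189): V_u = e^(−0.1)·[0.5086·0.0000 + 0.4914·15.1349] = 6.7293
Node d (S = 108): V_d = e^(−0.1)·[0.5086·15.1349 + 0.4914·53.8498] = 30.9081
Node 0 (S = 135): V_0 = e^(−0.1)·[0.5086·6.7293 + 0.4914·30.9081] = 16.8393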